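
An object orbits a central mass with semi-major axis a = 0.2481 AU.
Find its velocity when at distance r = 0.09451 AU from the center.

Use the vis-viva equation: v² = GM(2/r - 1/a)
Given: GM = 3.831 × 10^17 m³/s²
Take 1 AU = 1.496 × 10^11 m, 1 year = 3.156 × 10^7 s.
a = 0.2481 AU = 3.71158 × 10^10 m
r = 0.09451 AU = 1.41387 × 10^10 m
GM = 3.831 × 10^17 m³/s²
2/r − 1/a = 1.41456 × 10^-10 − 2.69427 × 10^-11 = 1.14513 × 10^-10 m⁻¹
v² = GM (2/r − 1/a) = 4.38699 × 10^7 m²/s²
v = 6623.44 m/s ≈ 1.397 AU/year

Final answer: 1.397 AU/year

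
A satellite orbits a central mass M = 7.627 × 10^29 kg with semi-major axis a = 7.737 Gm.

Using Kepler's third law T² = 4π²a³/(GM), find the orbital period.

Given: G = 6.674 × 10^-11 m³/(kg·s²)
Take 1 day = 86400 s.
M = 7.627 × 10^29 kg
GM = G × M = 6.674 × 10^-11 × 7.627 × 10^29 = 5.09026 × 10^19 m³/s²
a = 7.737 Gm = 7.737 × 10^9 m
a³ = 4.63146 × 10^29 m³
T = 2π √(a³/GM) = 2π √((4.63146 × 10^29) / (5.09026 × 10^19)) = 2π × 95386.9 s
T = 599334 s ≈ 6.937 days

Final answer: 6.937 days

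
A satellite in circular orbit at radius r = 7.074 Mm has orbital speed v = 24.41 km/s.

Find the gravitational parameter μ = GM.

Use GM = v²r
r = 7.074 Mm = 7.074 × 10^6 m
v = 24.41 km/s = 24410 m/s
v² = 5.95848 × 10^8 m²/s²
GM = v²r = 5.95848 × 10^8 × 7.074 × 10^6 = 4.21503 × 10^15 m³/s²
GM ≈ 4.215 × 10^15 m³/s²

Final answer: GM = 4.215 × 10^15 m³/s²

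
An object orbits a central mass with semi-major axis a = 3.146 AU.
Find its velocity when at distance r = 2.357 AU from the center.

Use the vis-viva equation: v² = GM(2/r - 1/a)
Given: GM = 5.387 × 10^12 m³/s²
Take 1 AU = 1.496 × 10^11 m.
a = 3.146 AU = 4.70642 × 10^11 m
r = 2.357 AU = 3.52607 × 10^11 m
GM = 5.387 × 10^12 m³/s²
2/r − 1/a = 5.67203 × 10^-12 − 2.12476 × 10^-12 = 3.54727 × 10^-12 m⁻¹
v² = GM (2/r − 1/a) = 19.1092 m²/s²
v = 4.3714 m/s ≈ 4.371 m/s

Final answer: 4.371 m/s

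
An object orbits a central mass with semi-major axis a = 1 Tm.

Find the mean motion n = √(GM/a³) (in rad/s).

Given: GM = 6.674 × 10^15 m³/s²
a = 1 Tm = 1 × 10^12 m
GM = 6.674 × 10^15 m³/s²
a³ = 1 × 10^36 m³
GM/a³ = (6.674 × 10^15) / (1 × 10^36) = 6.674 × 10^-21 s⁻²
n = √(GM/a³) = 8.16946 × 10^-11 rad/s ≈ 8.169 × 10^-11 rad/s

Final answer: n = 8.169 × 10^-11 rad/s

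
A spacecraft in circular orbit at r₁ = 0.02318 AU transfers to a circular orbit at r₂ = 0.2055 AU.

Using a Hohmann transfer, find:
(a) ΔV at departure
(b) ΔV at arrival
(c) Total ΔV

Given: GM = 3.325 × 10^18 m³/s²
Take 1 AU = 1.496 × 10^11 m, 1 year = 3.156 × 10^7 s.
r₁ = 0.02318 AU = 3.46773 × 10^9 m
r₂ = 0.2055 AU = 3.07428 × 10^10 m
GM = 3.325 × 10^18 m³/s²
Transfer ellipse: a_t = (r₁ + r₂)/2 = 1.71053 × 10^10 m
Circular speed at r₁: v₁ = √(GM/r₁) = 30965.2 m/s
Transfer speed at r₁ (periapsis): v₁ₜ = √(GM(2/r₁ − 1/a_t)) = 41512.6 m/s
(a) ΔV₁ = v₁ₜ − v₁ = 10547.5 m/s ≈ 2.225 AU/year
Circular speed at r₂: v₂ = √(GM/r₂) = 10399.8 m/s
Transfer speed at r₂ (apoapsis): v₂ₜ = √(GM(2/r₂ − 1/a_t)) = 4682.54 m/s
(b) ΔV₂ = v₂ − v₂ₜ = 5717.24 m/s ≈ 1.206 AU/year
(c) ΔV_total = ΔV₁ + ΔV₂ = 16264.7 m/s ≈ 3.431 AU/year

Final answer:
(a) ΔV₁ = 2.225 AU/year
(b) ΔV₂ = 1.206 AU/year
(c) ΔV_total = 3.431 AU/year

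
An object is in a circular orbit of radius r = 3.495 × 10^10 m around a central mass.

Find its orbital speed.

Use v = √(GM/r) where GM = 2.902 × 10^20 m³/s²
r = 3.495 × 10^10 m
GM = 2.902 × 10^20 m³/s²
GM/r = (2.902 × 10^20) / (3.495 × 10^10) = 8.30329 × 10^9 m²/s²
v = √(GM/r) = 91122.4 m/s ≈ 91.12 km/s

Final answer: 91.12 km/s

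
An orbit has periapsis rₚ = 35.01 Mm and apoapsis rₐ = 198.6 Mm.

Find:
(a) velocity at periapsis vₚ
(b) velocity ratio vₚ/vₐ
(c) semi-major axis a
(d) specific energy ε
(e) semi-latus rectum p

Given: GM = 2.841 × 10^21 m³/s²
rₚ = 35.01 Mm = 3.501 × 10^7 m
rₐ = 198.6 Mm = 1.986 × 10^8 m
GM = 2.841 × 10^21 m³/s²
a = (rₚ + rₐ)/2 = 1.16805 × 10^8 m
e = (rₐ − rₚ)/(rₐ + rₚ) = (1.6359 × 10^8) / (2.3361 × 10^8) = 0.70027
(a) vₚ² = GM (2/rₚ − 1/a) = 2.841 × 10^21 × (5.71265 × 10^-8 − 8.56128 × 10^-9) = 1.37974 × 10^14 m²/s²;  vₚ = 1.17462 × 10^7 m/s ≈ 1.175 × 10^4 km/s
(b) vₚ/vₐ = rₐ/rₚ (angular momentum) = (1.986 × 10^8) / (3.501 × 10^7) = 5.67266 ≈ 5.673
(c) a = 1.16805 × 10^8 m ≈ 116.8 Mm
(d) 2a = 2.3361 × 10^8 m;  ε = −GM/(2a) = -1.21613 × 10^13 J/kg ≈ -1.216 × 10^4 GJ/kg
(e) 1 − e² = 0.509622;  p = a(1 − e²) = 1.16805 × 10^8 × 0.509622 = 5.95264 × 10^7 m ≈ 59.53 Mm

Final answer:
(a) velocity at periapsis vₚ = 1.175 × 10^4 km/s
(b) velocity ratio vₚ/vₐ = 5.673
(c) semi-major axis a = 116.8 Mm
(d) specific energy ε = -1.216 × 10^4 GJ/kg
(e) semi-latus rectum p = 59.53 Mm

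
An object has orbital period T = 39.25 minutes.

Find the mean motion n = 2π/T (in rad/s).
T = 39.25 minutes = 2355 s
n = 2π / 2355 s = 0.00266802 rad/s ≈ 0.002668 rad/s

Final answer: n = 0.002668 rad/s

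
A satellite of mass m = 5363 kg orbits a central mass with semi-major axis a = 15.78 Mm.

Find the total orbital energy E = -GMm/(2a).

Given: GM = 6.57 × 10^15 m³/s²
a = 15.78 Mm = 1.578 × 10^7 m
GM = 6.57 × 10^15 m³/s²
2a = 3.156 × 10^7 m
GMm = 6.57 × 10^15 × 5363 = 3.52349 × 10^19 m³·kg/s²
E = −GMm/(2a) = -1.11644 × 10^12 J ≈ -1.116 TJ

Final answer: -1.116 TJ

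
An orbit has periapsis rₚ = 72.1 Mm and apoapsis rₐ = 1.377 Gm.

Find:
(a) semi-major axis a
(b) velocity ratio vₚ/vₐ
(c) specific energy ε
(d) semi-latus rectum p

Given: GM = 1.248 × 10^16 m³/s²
rₚ = 72.1 Mm = 7.21 × 10^7 m
rₐ = 1.377 Gm = 1.377 × 10^9 m
GM = 1.248 × 10^16 m³/s²
a = (rₚ + rₐ)/2 = 7.2455 × 10^8 m
e = (rₐ − rₚ)/(rₐ + rₚ) = (1.3049 × 10^9) / (1.4491 × 10^9) = 0.90049
(a) a = 7.2455 × 10^8 m ≈ 724.5 Mm
(b) vₚ/vₐ = rₐ/rₚ (angular momentum) = (1.377 × 10^9) / (7.21 × 10^7) = 19.0985 ≈ 19.1
(c) 2a = 1.4491 × 10^9 m;  ε = −GM/(2a) = -8.61224 × 10^6 J/kg ≈ -8.612 MJ/kg
(d) 1 − e² = 0.189118;  p = a(1 − e²) = 7.2455 × 10^8 × 0.189118 = 1.37025 × 10^8 m ≈ 137 Mm

Final answer:
(a) semi-major axis a = 724.5 Mm
(b) velocity ratio vₚ/vₐ = 19.1
(c) specific energy ε = -8.612 MJ/kg
(d) semi-latus rectum p = 137 Mm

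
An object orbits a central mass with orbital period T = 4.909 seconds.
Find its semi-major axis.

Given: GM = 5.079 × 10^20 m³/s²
T = 4.909 seconds
GM = 5.079 × 10^20 m³/s²
Kepler's third law: a³ = GM T² / (4π²)
T² = 24.0983 s²
a³ = (5.079 × 10^20) × 24.0983 / (4π²) = 3.10031 × 10^20 m³
a = (a³)^(1/3) = 6.76812 × 10^6 m ≈ 6.768 Mm

Final answer: 6.768 Mm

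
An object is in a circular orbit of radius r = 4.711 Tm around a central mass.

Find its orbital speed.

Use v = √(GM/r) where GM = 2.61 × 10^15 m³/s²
r = 4.711 Tm = 4.711 × 10^12 m
GM = 2.61 × 10^15 m³/s²
GM/r = (2.61 × 10^15) / (4.711 × 10^12) = 554.023 m²/s²
v = √(GM/r) = 23.5377 m/s ≈ 23.54 m/s

Final answer: 23.54 m/s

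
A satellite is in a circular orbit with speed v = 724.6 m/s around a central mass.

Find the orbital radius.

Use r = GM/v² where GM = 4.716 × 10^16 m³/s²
v = 724.6 m/s
GM = 4.716 × 10^16 m³/s²
v² = 525045 m²/s²
r = GM/v² = (4.716 × 10^16) / 525045 = 8.98208 × 10^10 m ≈ 89.82 Gm

Final answer: 89.82 Gm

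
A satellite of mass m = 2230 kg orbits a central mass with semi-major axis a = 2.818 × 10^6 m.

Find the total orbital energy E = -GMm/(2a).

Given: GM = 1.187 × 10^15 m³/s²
a = 2.818 × 10^6 m
GM = 1.187 × 10^15 m³/s²
2a = 5.636 × 10^6 m
GMm = 1.187 × 10^15 × 2230 = 2.64701 × 10^18 m³·kg/s²
E = −GMm/(2a) = -4.69661 × 10^11 J ≈ -469.7 GJ

Final answer: -469.7 GJ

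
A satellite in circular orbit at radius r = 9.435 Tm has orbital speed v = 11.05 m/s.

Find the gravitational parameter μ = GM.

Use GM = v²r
r = 9.435 Tm = 9.435 × 10^12 m
v = 11.05 m/s
v² = 122.103 m²/s²
GM = v²r = 122.103 × 9.435 × 10^12 = 1.15204 × 10^15 m³/s²
GM ≈ 1.152 × 10^15 m³/s²

Final answer: GM = 1.152 × 10^15 m³/s²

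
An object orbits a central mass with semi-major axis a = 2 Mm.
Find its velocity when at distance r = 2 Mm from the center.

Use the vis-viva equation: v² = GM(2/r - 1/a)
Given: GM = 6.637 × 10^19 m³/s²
a = 2 Mm = 2 × 10^6 m
r = 2 Mm = 2 × 10^6 m
GM = 6.637 × 10^19 m³/s²
2/r − 1/a = 1 × 10^-6 − 5 × 10^-7 = 5 × 10^-7 m⁻¹
v² = GM (2/r − 1/a) = 3.3185 × 10^13 m²/s²
v = 5.76064 × 10^6 m/s ≈ 5761 km/s

Final answer: 5761 km/s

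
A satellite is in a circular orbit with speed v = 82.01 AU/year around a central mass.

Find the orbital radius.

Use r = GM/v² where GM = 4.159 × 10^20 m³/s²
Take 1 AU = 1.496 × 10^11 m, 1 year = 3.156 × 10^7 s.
v = 82.01 AU/year = 388742 m/s
GM = 4.159 × 10^20 m³/s²
v² = 1.5112 × 10^11 m²/s²
r = GM/v² = (4.159 × 10^20) / (1.5112 × 10^11) = 2.75211 × 10^9 m ≈ 0.0184 AU

Final answer: 0.0184 AU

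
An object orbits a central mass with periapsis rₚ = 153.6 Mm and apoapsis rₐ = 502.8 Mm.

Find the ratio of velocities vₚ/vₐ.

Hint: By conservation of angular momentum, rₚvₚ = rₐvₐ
rₚ = 153.6 Mm = 1.536 × 10^8 m
rₐ = 502.8 Mm = 5.028 × 10^8 m
rₚvₚ = rₐvₐ  ⇒  vₚ/vₐ = rₐ/rₚ
vₚ/vₐ = (5.028 × 10^8) / (1.536 × 10^8) = 3.27344

Final answer: vₚ/vₐ = 3.273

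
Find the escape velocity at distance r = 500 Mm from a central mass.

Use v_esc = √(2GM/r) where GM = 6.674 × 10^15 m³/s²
r = 500 Mm = 5 × 10^8 m
GM = 6.674 × 10^15 m³/s²
2GM/r = 2 × (6.674 × 10^15) / (5 × 10^8) = 2.6696 × 10^7 m²/s²
v_esc = √(2GM/r) = 5166.82 m/s ≈ 5.167 km/s

Final answer: 5.167 km/s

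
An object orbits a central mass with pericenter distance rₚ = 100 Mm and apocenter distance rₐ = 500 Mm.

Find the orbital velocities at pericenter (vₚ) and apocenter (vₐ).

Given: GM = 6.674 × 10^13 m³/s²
rₚ = 100 Mm = 1 × 10^8 m
rₐ = 500 Mm = 5 × 10^8 m
GM = 6.674 × 10^13 m³/s²
a = (rₚ + rₐ)/2 = 3 × 10^8 m
Vis-viva: v² = GM (2/r − 1/a)
vₚ² = 6.674 × 10^13 × (2 × 10^-8 − 3.33333 × 10^-9) = 1.11233 × 10^6 m²/s²
vₚ = 1054.67 m/s ≈ 1.055 km/s
vₐ² = 6.674 × 10^13 × (4 × 10^-9 − 3.33333 × 10^-9) = 44493.3 m²/s²
vₐ = 210.934 m/s ≈ 210.9 m/s

Final answer: vₚ = 1.055 km/s, vₐ = 210.9 m/s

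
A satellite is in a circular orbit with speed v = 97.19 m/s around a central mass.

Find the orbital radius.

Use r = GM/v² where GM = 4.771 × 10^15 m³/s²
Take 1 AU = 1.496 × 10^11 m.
v = 97.19 m/s
GM = 4.771 × 10^15 m³/s²
v² = 9445.9 m²/s²
r = GM/v² = (4.771 × 10^15) / 9445.9 = 5.05087 × 10^11 m ≈ 3.376 AU

Final answer: 3.376 AU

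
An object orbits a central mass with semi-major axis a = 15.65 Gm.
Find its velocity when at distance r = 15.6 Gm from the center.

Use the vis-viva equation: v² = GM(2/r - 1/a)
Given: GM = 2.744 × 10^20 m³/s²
a = 15.65 Gm = 1.565 × 10^10 m
r = 15.6 Gm = 1.56 × 10^10 m
GM = 2.744 × 10^20 m³/s²
2/r − 1/a = 1.28205 × 10^-10 − 6.38978 × 10^-11 = 6.43074 × 10^-11 m⁻¹
v² = GM (2/r − 1/a) = 1.76459 × 10^10 m²/s²
v = 132838 m/s ≈ 132.8 km/s

Final answer: 132.8 km/s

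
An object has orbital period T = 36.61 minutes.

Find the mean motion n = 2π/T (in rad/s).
T = 36.61 minutes = 2196.6 s
n = 2π / 2196.6 s = 0.00286041 rad/s ≈ 0.00286 rad/s

Final answer: n = 0.00286 rad/s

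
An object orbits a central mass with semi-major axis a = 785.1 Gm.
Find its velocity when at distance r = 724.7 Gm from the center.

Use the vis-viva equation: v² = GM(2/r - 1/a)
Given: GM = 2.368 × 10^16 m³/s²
a = 785.1 Gm = 7.851 × 10^11 m
r = 724.7 Gm = 7.247 × 10^11 m
GM = 2.368 × 10^16 m³/s²
2/r − 1/a = 2.75976 × 10^-12 − 1.27372 × 10^-12 = 1.48604 × 10^-12 m⁻¹
v² = GM (2/r − 1/a) = 35189.4 m²/s²
v = 187.588 m/s ≈ 187.6 m/s

Final answer: 187.6 m/s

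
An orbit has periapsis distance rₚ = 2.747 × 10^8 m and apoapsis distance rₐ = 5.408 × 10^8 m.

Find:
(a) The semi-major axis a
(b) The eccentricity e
rₚ = 2.747 × 10^8 m
rₐ = 5.408 × 10^8 m
(a) a = (rₚ + rₐ)/2 = 4.0775 × 10^8 m ≈ 4.077 × 10^8 m
(b) e = (rₐ − rₚ)/(rₐ + rₚ) = (2.661 × 10^8) / (8.155 × 10^8) = 0.326303

Final answer:
(a) a = 4.077 × 10^8 m
(b) e = 0.3263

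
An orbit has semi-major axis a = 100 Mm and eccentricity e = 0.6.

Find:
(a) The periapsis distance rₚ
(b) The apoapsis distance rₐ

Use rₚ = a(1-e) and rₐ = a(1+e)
a = 100 Mm = 1 × 10^8 m
e = 0.6:  1 − e = 0.4,  1 + e = 1.6
(a) rₚ = a(1 − e) = 1 × 10^8 m × 0.4 = 4 × 10^7 m ≈ 40 Mm
(b) rₐ = a(1 + e) = 1 × 10^8 m × 1.6 = 1.6 × 10^8 m ≈ 160 Mm

Final answer:
(a) rₚ = 40 Mm
(b) rₐ = 160 Mm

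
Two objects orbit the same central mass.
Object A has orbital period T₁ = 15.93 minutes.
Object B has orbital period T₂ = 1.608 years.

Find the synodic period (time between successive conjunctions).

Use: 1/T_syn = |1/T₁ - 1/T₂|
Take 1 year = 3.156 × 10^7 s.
T₁ = 15.93 minutes = 955.8 s
T₂ = 1.608 years = 5.07485 × 10^7 s
1/T₁ = 0.00104624 s⁻¹
1/T₂ = 1.9705 × 10^-8 s⁻¹
|1/T₁ − 1/T₂| = 0.00104622 s⁻¹
T_syn = 1 / |1/T₁ − 1/T₂| = 955.818 s ≈ 15.93 minutes

Final answer: T_syn = 15.93 minutes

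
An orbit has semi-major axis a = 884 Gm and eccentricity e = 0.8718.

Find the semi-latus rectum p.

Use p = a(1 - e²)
a = 884 Gm = 8.84 × 10^11 m
e = 0.8718,  e² = 0.760035,  1 − e² = 0.239965
p = a(1 − e²) = 8.84 × 10^11 m × 0.239965 = 2.12129 × 10^11 m ≈ 212.1 Gm

Final answer: p = 212.1 Gm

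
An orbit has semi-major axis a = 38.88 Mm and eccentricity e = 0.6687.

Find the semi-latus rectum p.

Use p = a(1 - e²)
a = 38.88 Mm = 3.888 × 10^7 m
e = 0.6687,  e² = 0.44716,  1 − e² = 0.55284
p = a(1 − e²) = 3.888 × 10^7 m × 0.55284 = 2.14944 × 10^7 m ≈ 21.49 Mm

Final answer: p = 21.49 Mm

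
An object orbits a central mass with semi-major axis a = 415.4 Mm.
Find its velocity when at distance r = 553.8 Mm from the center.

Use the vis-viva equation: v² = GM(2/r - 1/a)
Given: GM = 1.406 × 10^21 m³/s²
a = 415.4 Mm = 4.154 × 10^8 m
r = 553.8 Mm = 5.538 × 10^8 m
GM = 1.406 × 10^21 m³/s²
2/r − 1/a = 3.61141 × 10^-9 − 2.40732 × 10^-9 = 1.20409 × 10^-9 m⁻¹
v² = GM (2/r − 1/a) = 1.69296 × 10^12 m²/s²
v = 1.30114 × 10^6 m/s ≈ 1301 km/s

Final answer: 1301 km/s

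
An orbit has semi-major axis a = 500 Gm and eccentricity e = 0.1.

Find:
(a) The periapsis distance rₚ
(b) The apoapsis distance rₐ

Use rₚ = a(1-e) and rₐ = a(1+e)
a = 500 Gm = 5 × 10^11 m
e = 0.1:  1 − e = 0.9,  1 + e = 1.1
(a) rₚ = a(1 − e) = 5 × 10^11 m × 0.9 = 4.5 × 10^11 m ≈ 450 Gm
(b) rₐ = a(1 + e) = 5 × 10^11 m × 1.1 = 5.5 × 10^11 m ≈ 550 Gm

Final answer:
(a) rₚ = 450 Gm
(b) rₐ = 550 Gm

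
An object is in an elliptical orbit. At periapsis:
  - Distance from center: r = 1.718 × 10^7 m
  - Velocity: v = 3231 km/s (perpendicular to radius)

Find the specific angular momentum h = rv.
r = 1.718 × 10^7 m
v = 3231 km/s = 3.231 × 10^6 m/s
h = rv = 1.718 × 10^7 × 3.231 × 10^6 = 5.55086 × 10^13 m²/s ≈ 5.551 × 10^13 m²/s

Final answer: h = 5.551 × 10^13 m²/s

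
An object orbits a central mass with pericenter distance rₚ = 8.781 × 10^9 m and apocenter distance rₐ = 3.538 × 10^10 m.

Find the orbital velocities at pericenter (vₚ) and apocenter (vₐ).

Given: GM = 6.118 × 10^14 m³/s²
rₚ = 8.781 × 10^9 m
rₐ = 3.538 × 10^10 m
GM = 6.118 × 10^14 m³/s²
a = (rₚ + rₐ)/2 = 2.20805 × 10^10 m
Vis-viva: v² = GM (2/r − 1/a)
vₚ² = 6.118 × 10^14 × (2.27764 × 10^-10 − 4.52888 × 10^-11) = 111639 m²/s²
vₚ = 334.124 m/s ≈ 334.1 m/s
vₐ² = 6.118 × 10^14 × (5.65291 × 10^-11 − 4.52888 × 10^-11) = 6876.81 m²/s²
vₐ = 82.9265 m/s ≈ 82.93 m/s

Final answer: vₚ = 334.1 m/s, vₐ = 82.93 m/s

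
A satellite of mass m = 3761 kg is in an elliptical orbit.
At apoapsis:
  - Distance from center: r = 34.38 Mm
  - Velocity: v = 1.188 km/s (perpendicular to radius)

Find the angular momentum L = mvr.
r = 34.38 Mm = 3.438 × 10^7 m
v = 1.188 km/s = 1188 m/s
vr = 1188 × 3.438 × 10^7 = 4.08434 × 10^10 m²/s
L = m × vr = 3761 × 4.08434 × 10^10 = 1.53612 × 10^14 kg·m²/s ≈ 1.536 × 10^14 kg·m²/s

Final answer: L = 1.536 × 10^14 kg·m²/s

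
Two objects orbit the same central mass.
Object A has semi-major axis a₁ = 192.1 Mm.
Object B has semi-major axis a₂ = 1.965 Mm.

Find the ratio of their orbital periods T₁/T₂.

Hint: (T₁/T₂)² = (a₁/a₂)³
a₁ = 192.1 Mm = 1.921 × 10^8 m
a₂ = 1.965 Mm = 1.965 × 10^6 m
a₁/a₂ = 97.7608
T₁/T₂ = (a₁/a₂)^(3/2) = (97.7608)^1.5 = 966.601

Final answer: T₁/T₂ = 966.6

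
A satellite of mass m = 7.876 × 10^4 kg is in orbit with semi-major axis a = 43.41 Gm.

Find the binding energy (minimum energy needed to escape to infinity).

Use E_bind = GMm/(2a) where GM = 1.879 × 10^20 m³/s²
a = 43.41 Gm = 4.341 × 10^10 m
GM = 1.879 × 10^20 m³/s²
m = 7.876 × 10^4 kg
GMm = 1.879 × 10^20 × 78760 = 1.4799 × 10^25 m³·kg/s²
2a = 8.682 × 10^10 m
E_bind = GMm/(2a) = 1.70456 × 10^14 J ≈ 170.5 TJ

Final answer: 170.5 TJ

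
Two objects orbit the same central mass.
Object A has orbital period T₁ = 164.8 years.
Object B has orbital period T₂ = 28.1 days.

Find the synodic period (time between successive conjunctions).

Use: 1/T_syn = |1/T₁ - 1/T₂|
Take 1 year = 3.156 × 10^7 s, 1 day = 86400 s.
T₁ = 164.8 years = 5.20109 × 10^9 s
T₂ = 28.1 days = 2.42784 × 10^6 s
1/T₁ = 1.92267 × 10^-10 s⁻¹
1/T₂ = 4.11889 × 10^-7 s⁻¹
|1/T₁ − 1/T₂| = 4.11696 × 10^-7 s⁻¹
T_syn = 1 / |1/T₁ − 1/T₂| = 2.42897 × 10^6 s ≈ 28.11 days

Final answer: T_syn = 28.11 days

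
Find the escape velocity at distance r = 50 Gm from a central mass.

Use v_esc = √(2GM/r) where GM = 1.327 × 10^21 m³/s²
r = 50 Gm = 5 × 10^10 m
GM = 1.327 × 10^21 m³/s²
2GM/r = 2 × (1.327 × 10^21) / (5 × 10^10) = 5.308 × 10^10 m²/s²
v_esc = √(2GM/r) = 230391 m/s ≈ 230.4 km/s

Final answer: 230.4 km/s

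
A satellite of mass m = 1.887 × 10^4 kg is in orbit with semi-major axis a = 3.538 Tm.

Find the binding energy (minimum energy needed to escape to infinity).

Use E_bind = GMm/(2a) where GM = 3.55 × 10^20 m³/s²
a = 3.538 Tm = 3.538 × 10^12 m
GM = 3.55 × 10^20 m³/s²
m = 1.887 × 10^4 kg
GMm = 3.55 × 10^20 × 18870 = 6.69885 × 10^24 m³·kg/s²
2a = 7.076 × 10^12 m
E_bind = GMm/(2a) = 9.467 × 10^11 J ≈ 946.7 GJ

Final answer: 946.7 GJ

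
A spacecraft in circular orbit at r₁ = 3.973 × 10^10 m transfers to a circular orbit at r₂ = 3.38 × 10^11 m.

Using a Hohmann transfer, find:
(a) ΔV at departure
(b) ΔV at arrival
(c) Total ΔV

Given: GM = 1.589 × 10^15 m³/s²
r₁ = 3.973 × 10^10 m
r₂ = 3.38 × 10^11 m
GM = 1.589 × 10^15 m³/s²
Transfer ellipse: a_t = (r₁ + r₂)/2 = 1.88865 × 10^11 m
Circular speed at r₁: v₁ = √(GM/r₁) = 199.987 m/s
Transfer speed at r₁ (periapsis): v₁ₜ = √(GM(2/r₁ − 1/a_t)) = 267.538 m/s
(a) ΔV₁ = v₁ₜ − v₁ = 67.5505 m/s ≈ 67.55 m/s
Circular speed at r₂: v₂ = √(GM/r₂) = 68.5652 m/s
Transfer speed at r₂ (apoapsis): v₂ₜ = √(GM(2/r₂ − 1/a_t)) = 31.4476 m/s
(b) ΔV₂ = v₂ − v₂ₜ = 37.1176 m/s ≈ 37.12 m/s
(c) ΔV_total = ΔV₁ + ΔV₂ = 104.668 m/s ≈ 104.7 m/s

Final answer:
(a) ΔV₁ = 67.55 m/s
(b) ΔV₂ = 37.12 m/s
(c) ΔV_total = 104.7 m/s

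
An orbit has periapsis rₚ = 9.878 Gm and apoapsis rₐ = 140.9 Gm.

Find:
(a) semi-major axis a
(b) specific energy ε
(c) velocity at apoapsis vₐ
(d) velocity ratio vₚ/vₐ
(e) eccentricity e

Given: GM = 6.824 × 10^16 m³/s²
rₚ = 9.878 Gm = 9.878 × 10^9 m
rₐ = 140.9 Gm = 1.409 × 10^11 m
GM = 6.824 × 10^16 m³/s²
a = (rₚ + rₐ)/2 = 7.5389 × 10^10 m
e = (rₐ − rₚ)/(rₐ + rₚ) = (1.31022 × 10^11) / (1.50778 × 10^11) = 0.868973
(a) a = 7.5389 × 10^10 m ≈ 75.39 Gm
(b) 2a = 1.50778 × 10^11 m;  ε = −GM/(2a) = -452586 J/kg ≈ -452.6 kJ/kg
(c) vₐ² = GM (2/rₐ − 1/a) = 6.824 × 10^16 × (1.41945 × 10^-11 − 1.32645 × 10^-11) = 63458.4 m²/s²;  vₐ = 251.909 m/s ≈ 251.9 m/s
(d) vₚ/vₐ = rₐ/rₚ (angular momentum) = (1.409 × 10^11) / (9.878 × 10^9) = 14.264 ≈ 14.26
(e) e = 0.868973 ≈ 0.869

Final answer:
(a) semi-major axis a = 75.39 Gm
(b) specific energy ε = -452.6 kJ/kg
(c) velocity at apoapsis vₐ = 251.9 m/s
(d) velocity ratio vₚ/vₐ = 14.26
(e) eccentricity e = 0.869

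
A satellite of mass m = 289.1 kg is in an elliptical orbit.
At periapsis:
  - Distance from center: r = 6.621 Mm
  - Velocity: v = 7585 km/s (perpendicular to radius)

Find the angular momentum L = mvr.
r = 6.621 Mm = 6.621 × 10^6 m
v = 7585 km/s = 7.585 × 10^6 m/s
vr = 7.585 × 10^6 × 6.621 × 10^6 = 5.02203 × 10^13 m²/s
L = m × vr = 289.1 × 5.02203 × 10^13 = 1.45187 × 10^16 kg·m²/s ≈ 1.452 × 10^16 kg·m²/s

Final answer: L = 1.452 × 10^16 kg·m²/s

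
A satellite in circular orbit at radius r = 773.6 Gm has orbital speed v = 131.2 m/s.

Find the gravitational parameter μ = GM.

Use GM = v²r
r = 773.6 Gm = 7.736 × 10^11 m
v = 131.2 m/s
v² = 17213.4 m²/s²
GM = v²r = 17213.4 × 7.736 × 10^11 = 1.33163 × 10^16 m³/s²
GM ≈ 1.332 × 10^16 m³/s²

Final answer: GM = 1.332 × 10^16 m³/s²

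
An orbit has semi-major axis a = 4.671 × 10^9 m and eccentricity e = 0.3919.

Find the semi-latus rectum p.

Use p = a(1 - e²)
a = 4.671 × 10^9 m
e = 0.3919,  e² = 0.153586,  1 − e² = 0.846414
p = a(1 − e²) = 4.671 × 10^9 m × 0.846414 = 3.9536 × 10^9 m ≈ 3.954 × 10^9 m

Final answer: p = 3.954 × 10^9 m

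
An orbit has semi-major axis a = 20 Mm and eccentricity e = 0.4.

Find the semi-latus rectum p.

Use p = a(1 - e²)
a = 20 Mm = 2 × 10^7 m
e = 0.4,  e² = 0.16,  1 − e² = 0.84
p = a(1 − e²) = 2 × 10^7 m × 0.84 = 1.68 × 10^7 m ≈ 16.8 Mm

Final answer: p = 16.8 Mm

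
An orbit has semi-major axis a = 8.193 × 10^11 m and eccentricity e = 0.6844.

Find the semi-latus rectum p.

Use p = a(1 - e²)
a = 8.193 × 10^11 m
e = 0.6844,  e² = 0.468403,  1 − e² = 0.531597
p = a(1 − e²) = 8.193 × 10^11 m × 0.531597 = 4.35537 × 10^11 m ≈ 4.355 × 10^11 m

Final answer: p = 4.355 × 10^11 m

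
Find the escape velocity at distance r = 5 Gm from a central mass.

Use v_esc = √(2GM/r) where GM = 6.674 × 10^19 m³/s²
r = 5 Gm = 5 × 10^9 m
GM = 6.674 × 10^19 m³/s²
2GM/r = 2 × (6.674 × 10^19) / (5 × 10^9) = 2.6696 × 10^10 m²/s²
v_esc = √(2GM/r) = 163389 m/s ≈ 163.4 km/s

Final answer: 163.4 km/s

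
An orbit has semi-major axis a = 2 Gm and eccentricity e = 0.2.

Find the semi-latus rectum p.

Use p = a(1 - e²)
a = 2 Gm = 2 × 10^9 m
e = 0.2,  e² = 0.04,  1 − e² = 0.96
p = a(1 − e²) = 2 × 10^9 m × 0.96 = 1.92 × 10^9 m ≈ 1.92 Gm

Final answer: p = 1.92 Gm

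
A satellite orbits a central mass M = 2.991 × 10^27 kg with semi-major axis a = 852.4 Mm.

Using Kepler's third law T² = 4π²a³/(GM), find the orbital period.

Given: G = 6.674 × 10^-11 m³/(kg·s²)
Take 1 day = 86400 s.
M = 2.991 × 10^27 kg
GM = G × M = 6.674 × 10^-11 × 2.991 × 10^27 = 1.99619 × 10^17 m³/s²
a = 852.4 Mm = 8.524 × 10^8 m
a³ = 6.19342 × 10^26 m³
T = 2π √(a³/GM) = 2π √((6.19342 × 10^26) / (1.99619 × 10^17)) = 2π × 55701.1 s
T = 349980 s ≈ 4.051 days

Final answer: 4.051 days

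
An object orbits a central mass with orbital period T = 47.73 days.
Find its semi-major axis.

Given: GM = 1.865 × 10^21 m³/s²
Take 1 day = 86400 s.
T = 47.73 days = 4.12387 × 10^6 s
GM = 1.865 × 10^21 m³/s²
Kepler's third law: a³ = GM T² / (4π²)
T² = 1.70063 × 10^13 s²
a³ = (1.865 × 10^21) × (1.70063 × 10^13) / (4π²) = 8.03396 × 10^32 m³
a = (a³)^(1/3) = 9.29629 × 10^10 m ≈ 92.96 Gm

Final answer: 92.96 Gm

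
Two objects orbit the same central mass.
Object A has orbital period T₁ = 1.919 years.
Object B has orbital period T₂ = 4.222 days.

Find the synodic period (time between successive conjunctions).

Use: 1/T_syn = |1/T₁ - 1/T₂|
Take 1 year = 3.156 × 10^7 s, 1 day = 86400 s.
T₁ = 1.919 years = 6.05636 × 10^7 s
T₂ = 4.222 days = 364781 s
1/T₁ = 1.65116 × 10^-8 s⁻¹
1/T₂ = 2.74137 × 10^-6 s⁻¹
|1/T₁ − 1/T₂| = 2.72486 × 10^-6 s⁻¹
T_syn = 1 / |1/T₁ − 1/T₂| = 366991 s ≈ 4.248 days

Final answer: T_syn = 4.248 days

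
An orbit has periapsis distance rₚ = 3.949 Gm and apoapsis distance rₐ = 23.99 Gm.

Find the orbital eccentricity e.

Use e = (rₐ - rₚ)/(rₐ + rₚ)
rₚ = 3.949 Gm = 3.949 × 10^9 m
rₐ = 23.99 Gm = 2.399 × 10^10 m
rₐ − rₚ = 2.0041 × 10^10 m
rₐ + rₚ = 2.7939 × 10^10 m
e = (rₐ − rₚ)/(rₐ + rₚ) = 0.717313

Final answer: e = 0.7173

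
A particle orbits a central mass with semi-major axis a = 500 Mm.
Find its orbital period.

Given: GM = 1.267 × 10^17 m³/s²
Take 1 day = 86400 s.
a = 500 Mm = 5 × 10^8 m
GM = 1.267 × 10^17 m³/s²
a³ = 1.25 × 10^26 m³
T = 2π √(a³/GM) = 2π √((1.25 × 10^26) / (1.267 × 10^17)) = 2π × 31409.9 s
T = 197354 s ≈ 2.284 days

Final answer: 2.284 days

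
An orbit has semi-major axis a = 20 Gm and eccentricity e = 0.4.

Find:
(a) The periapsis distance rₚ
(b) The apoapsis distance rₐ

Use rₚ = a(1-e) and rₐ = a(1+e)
a = 20 Gm = 2 × 10^10 m
e = 0.4:  1 − e = 0.6,  1 + e = 1.4
(a) rₚ = a(1 − e) = 2 × 10^10 m × 0.6 = 1.2 × 10^10 m ≈ 12 Gm
(b) rₐ = a(1 + e) = 2 × 10^10 m × 1.4 = 2.8 × 10^10 m ≈ 28 Gm

Final answer:
(a) rₚ = 12 Gm
(b) rₐ = 28 Gm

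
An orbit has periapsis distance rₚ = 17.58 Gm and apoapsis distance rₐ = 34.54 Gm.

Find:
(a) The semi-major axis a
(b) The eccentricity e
rₚ = 17.58 Gm = 1.758 × 10^10 m
rₐ = 34.54 Gm = 3.454 × 10^10 m
(a) a = (rₚ + rₐ)/2 = 2.606 × 10^10 m ≈ 26.06 Gm
(b) e = (rₐ − rₚ)/(rₐ + rₚ) = (1.696 × 10^10) / (5.212 × 10^10) = 0.325403

Final answer:
(a) a = 26.06 Gm
(b) e = 0.3254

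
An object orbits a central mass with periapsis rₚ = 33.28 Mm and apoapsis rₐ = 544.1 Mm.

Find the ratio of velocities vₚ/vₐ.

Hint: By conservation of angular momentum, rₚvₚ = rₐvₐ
rₚ = 33.28 Mm = 3.328 × 10^7 m
rₐ = 544.1 Mm = 5.441 × 10^8 m
rₚvₚ = rₐvₐ  ⇒  vₚ/vₐ = rₐ/rₚ
vₚ/vₐ = (5.441 × 10^8) / (3.328 × 10^7) = 16.3492

Final answer: vₚ/vₐ = 16.35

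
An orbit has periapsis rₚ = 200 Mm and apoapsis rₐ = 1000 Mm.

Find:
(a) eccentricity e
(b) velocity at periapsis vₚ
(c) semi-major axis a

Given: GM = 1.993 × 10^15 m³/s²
rₚ = 200 Mm = 2 × 10^8 m
rₐ = 1000 Mm = 1 × 10^9 m
GM = 1.993 × 10^15 m³/s²
a = (rₚ + rₐ)/2 = 6 × 10^8 m
e = (rₐ − rₚ)/(rₐ + rₚ) = (8 × 10^8) / (1.2 × 10^9) = 0.666667
(a) e = 0.666667 ≈ 0.6667
(b) vₚ² = GM (2/rₚ − 1/a) = 1.993 × 10^15 × (1 × 10^-8 − 1.66667 × 10^-9) = 1.66083 × 10^7 m²/s²;  vₚ = 4075.33 m/s ≈ 4.075 km/s
(c) a = 6 × 10^8 m ≈ 600 Mm

Final answer:
(a) eccentricity e = 0.6667
(b) velocity at periapsis vₚ = 4.075 km/s
(c) semi-major axis a = 600 Mm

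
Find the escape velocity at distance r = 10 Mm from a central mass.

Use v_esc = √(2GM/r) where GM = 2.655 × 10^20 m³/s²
r = 10 Mm = 1 × 10^7 m
GM = 2.655 × 10^20 m³/s²
2GM/r = 2 × (2.655 × 10^20) / (1 × 10^7) = 5.31 × 10^13 m²/s²
v_esc = √(2GM/r) = 7.28697 × 10^6 m/s ≈ 7287 km/s

Final answer: 7287 km/s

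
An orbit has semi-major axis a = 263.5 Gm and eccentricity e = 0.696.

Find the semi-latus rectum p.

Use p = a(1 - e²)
a = 263.5 Gm = 2.635 × 10^11 m
e = 0.696,  e² = 0.484416,  1 − e² = 0.515584
p = a(1 − e²) = 2.635 × 10^11 m × 0.515584 = 1.35856 × 10^11 m ≈ 135.9 Gm

Final answer: p = 135.9 Gm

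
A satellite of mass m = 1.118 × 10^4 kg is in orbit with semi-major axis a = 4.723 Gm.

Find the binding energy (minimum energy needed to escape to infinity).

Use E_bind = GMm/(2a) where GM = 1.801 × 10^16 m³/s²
a = 4.723 Gm = 4.723 × 10^9 m
GM = 1.801 × 10^16 m³/s²
m = 1.118 × 10^4 kg
GMm = 1.801 × 10^16 × 11180 = 2.01352 × 10^20 m³·kg/s²
2a = 9.446 × 10^9 m
E_bind = GMm/(2a) = 2.13161 × 10^10 J ≈ 21.32 GJ

Final answer: 21.32 GJ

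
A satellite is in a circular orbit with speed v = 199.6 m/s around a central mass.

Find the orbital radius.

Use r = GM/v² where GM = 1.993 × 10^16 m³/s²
v = 199.6 m/s
GM = 1.993 × 10^16 m³/s²
v² = 39840.2 m²/s²
r = GM/v² = (1.993 × 10^16) / 39840.2 = 5.00249 × 10^11 m ≈ 500.2 Gm

Final answer: 500.2 Gm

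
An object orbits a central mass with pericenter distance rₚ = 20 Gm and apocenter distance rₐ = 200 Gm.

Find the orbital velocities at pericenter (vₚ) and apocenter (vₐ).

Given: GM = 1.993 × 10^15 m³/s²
rₚ = 20 Gm = 2 × 10^10 m
rₐ = 200 Gm = 2 × 10^11 m
GM = 1.993 × 10^15 m³/s²
a = (rₚ + rₐ)/2 = 1.1 × 10^11 m
Vis-viva: v² = GM (2/r − 1/a)
vₚ² = 1.993 × 10^15 × (1 × 10^-10 − 9.09091 × 10^-12) = 181182 m²/s²
vₚ = 425.655 m/s ≈ 425.7 m/s
vₐ² = 1.993 × 10^15 × (1 × 10^-11 − 9.09091 × 10^-12) = 1811.82 m²/s²
vₐ = 42.5655 m/s ≈ 42.57 m/s

Final answer: vₚ = 425.7 m/s, vₐ = 42.57 m/s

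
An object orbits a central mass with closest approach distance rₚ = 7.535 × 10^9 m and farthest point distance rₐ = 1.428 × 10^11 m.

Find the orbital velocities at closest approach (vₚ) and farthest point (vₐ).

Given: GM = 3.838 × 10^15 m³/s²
rₚ = 7.535 × 10^9 m
rₐ = 1.428 × 10^11 m
GM = 3.838 × 10^15 m³/s²
a = (rₚ + rₐ)/2 = 7.51675 × 10^10 m
Vis-viva: v² = GM (2/r − 1/a)
vₚ² = 3.838 × 10^15 × (2.65428 × 10^-10 − 1.33036 × 10^-11) = 967653 m²/s²
vₚ = 983.694 m/s ≈ 983.7 m/s
vₐ² = 3.838 × 10^15 × (1.40056 × 10^-11 − 1.33036 × 10^-11) = 2694.2 m²/s²
vₐ = 51.9057 m/s ≈ 51.91 m/s

Final answer: vₚ = 983.7 m/s, vₐ = 51.91 m/s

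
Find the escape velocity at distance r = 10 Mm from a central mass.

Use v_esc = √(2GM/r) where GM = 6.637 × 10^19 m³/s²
r = 10 Mm = 1 × 10^7 m
GM = 6.637 × 10^19 m³/s²
2GM/r = 2 × (6.637 × 10^19) / (1 × 10^7) = 1.3274 × 10^13 m²/s²
v_esc = √(2GM/r) = 3.64335 × 10^6 m/s ≈ 3643 km/s

Final answer: 3643 km/s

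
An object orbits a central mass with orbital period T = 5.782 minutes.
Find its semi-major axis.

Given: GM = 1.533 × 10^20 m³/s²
T = 5.782 minutes = 346.92 s
GM = 1.533 × 10^20 m³/s²
Kepler's third law: a³ = GM T² / (4π²)
T² = 120353 s²
a³ = (1.533 × 10^20) × 120353 / (4π²) = 4.67349 × 10^23 m³
a = (a³)^(1/3) = 7.76033 × 10^7 m ≈ 77.6 Mm

Final answer: 77.6 Mm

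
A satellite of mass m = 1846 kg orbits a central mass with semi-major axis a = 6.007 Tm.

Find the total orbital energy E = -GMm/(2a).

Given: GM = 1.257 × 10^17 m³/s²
a = 6.007 Tm = 6.007 × 10^12 m
GM = 1.257 × 10^17 m³/s²
2a = 1.2014 × 10^13 m
GMm = 1.257 × 10^17 × 1846 = 2.32042 × 10^20 m³·kg/s²
E = −GMm/(2a) = -1.93143 × 10^7 J ≈ -19.31 MJ

Final answer: -19.31 MJ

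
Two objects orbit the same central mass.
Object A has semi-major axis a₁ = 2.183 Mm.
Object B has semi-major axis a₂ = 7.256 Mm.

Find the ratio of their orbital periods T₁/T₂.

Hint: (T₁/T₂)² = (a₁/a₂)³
a₁ = 2.183 Mm = 2.183 × 10^6 m
a₂ = 7.256 Mm = 7.256 × 10^6 m
a₁/a₂ = 0.300854
T₁/T₂ = (a₁/a₂)^(3/2) = (0.300854)^1.5 = 0.165019

Final answer: T₁/T₂ = 0.165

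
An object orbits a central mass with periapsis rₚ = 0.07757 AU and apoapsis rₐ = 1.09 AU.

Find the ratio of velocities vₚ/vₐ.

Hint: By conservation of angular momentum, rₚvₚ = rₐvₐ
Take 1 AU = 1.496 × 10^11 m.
rₚ = 0.07757 AU = 1.16045 × 10^10 m
rₐ = 1.09 AU = 1.63064 × 10^11 m
rₚvₚ = rₐvₐ  ⇒  vₚ/vₐ = rₐ/rₚ
vₚ/vₐ = (1.63064 × 10^11) / (1.16045 × 10^10) = 14.0518

Final answer: vₚ/vₐ = 14.05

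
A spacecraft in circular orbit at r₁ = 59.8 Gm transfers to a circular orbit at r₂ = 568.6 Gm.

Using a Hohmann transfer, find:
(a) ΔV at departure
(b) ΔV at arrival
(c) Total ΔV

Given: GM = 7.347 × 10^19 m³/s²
r₁ = 59.8 Gm = 5.98 × 10^10 m
r₂ = 568.6 Gm = 5.686 × 10^11 m
GM = 7.347 × 10^19 m³/s²
Transfer ellipse: a_t = (r₁ + r₂)/2 = 3.142 × 10^11 m
Circular speed at r₁: v₁ = √(GM/r₁) = 35051.3 m/s
Transfer speed at r₁ (periapsis): v₁ₜ = √(GM(2/r₁ − 1/a_t)) = 47152.5 m/s
(a) ΔV₁ = v₁ₜ − v₁ = 12101.2 m/s ≈ 12.1 km/s
Circular speed at r₂: v₂ = √(GM/r₂) = 11367.2 m/s
Transfer speed at r₂ (apoapsis): v₂ₜ = √(GM(2/r₂ − 1/a_t)) = 4959.06 m/s
(b) ΔV₂ = v₂ − v₂ₜ = 6408.09 m/s ≈ 6.408 km/s
(c) ΔV_total = ΔV₁ + ΔV₂ = 18509.3 m/s ≈ 18.51 km/s

Final answer:
(a) ΔV₁ = 12.1 km/s
(b) ΔV₂ = 6.408 km/s
(c) ΔV_total = 18.51 km/s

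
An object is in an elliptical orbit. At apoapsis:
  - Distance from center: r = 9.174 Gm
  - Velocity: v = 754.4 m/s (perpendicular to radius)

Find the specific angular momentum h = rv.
r = 9.174 Gm = 9.174 × 10^9 m
v = 754.4 m/s
h = rv = 9.174 × 10^9 × 754.4 = 6.92087 × 10^12 m²/s ≈ 6.921 × 10^12 m²/s

Final answer: h = 6.921 × 10^12 m²/s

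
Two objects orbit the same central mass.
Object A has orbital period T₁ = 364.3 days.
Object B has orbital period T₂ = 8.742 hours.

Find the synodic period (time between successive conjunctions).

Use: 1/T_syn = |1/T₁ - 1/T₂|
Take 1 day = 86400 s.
T₁ = 364.3 days = 3.14755 × 10^7 s
T₂ = 8.742 hours = 31471.2 s
1/T₁ = 3.17707 × 10^-8 s⁻¹
1/T₂ = 3.17751 × 10^-5 s⁻¹
|1/T₁ − 1/T₂| = 3.17433 × 10^-5 s⁻¹
T_syn = 1 / |1/T₁ − 1/T₂| = 31502.7 s ≈ 8.751 hours

Final answer: T_syn = 8.751 hours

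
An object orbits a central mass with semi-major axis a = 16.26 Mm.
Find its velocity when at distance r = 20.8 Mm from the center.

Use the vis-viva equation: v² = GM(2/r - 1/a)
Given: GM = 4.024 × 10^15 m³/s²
a = 16.26 Mm = 1.626 × 10^7 m
r = 20.8 Mm = 2.08 × 10^7 m
GM = 4.024 × 10^15 m³/s²
2/r − 1/a = 9.61538 × 10^-8 − 6.15006 × 10^-8 = 3.46532 × 10^-8 m⁻¹
v² = GM (2/r − 1/a) = 1.39445 × 10^8 m²/s²
v = 11808.7 m/s ≈ 11.81 km/s

Final answer: 11.81 km/s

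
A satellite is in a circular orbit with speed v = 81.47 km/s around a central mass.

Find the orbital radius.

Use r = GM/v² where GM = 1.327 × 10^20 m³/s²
v = 81.47 km/s = 81470 m/s
GM = 1.327 × 10^20 m³/s²
v² = 6.63736 × 10^9 m²/s²
r = GM/v² = (1.327 × 10^20) / (6.63736 × 10^9) = 1.99929 × 10^10 m ≈ 19.99 Gm

Final answer: 19.99 Gm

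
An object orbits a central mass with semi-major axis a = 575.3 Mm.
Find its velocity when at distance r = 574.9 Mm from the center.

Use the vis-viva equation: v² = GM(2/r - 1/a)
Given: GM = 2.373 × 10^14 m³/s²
a = 575.3 Mm = 5.753 × 10^8 m
r = 574.9 Mm = 5.749 × 10^8 m
GM = 2.373 × 10^14 m³/s²
2/r − 1/a = 3.47887 × 10^-9 − 1.73822 × 10^-9 = 1.74064 × 10^-9 m⁻¹
v² = GM (2/r − 1/a) = 413054 m²/s²
v = 642.693 m/s ≈ 642.7 m/s

Final answer: 642.7 m/s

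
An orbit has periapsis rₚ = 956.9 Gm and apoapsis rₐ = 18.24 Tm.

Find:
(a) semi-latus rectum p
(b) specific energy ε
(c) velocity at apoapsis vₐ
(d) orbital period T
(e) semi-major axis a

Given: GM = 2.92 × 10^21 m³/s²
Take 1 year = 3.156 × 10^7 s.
rₚ = 956.9 Gm = 9.569 × 10^11 m
rₐ = 18.24 Tm = 1.824 × 10^13 m
GM = 2.92 × 10^21 m³/s²
a = (rₚ + rₐ)/2 = 9.59845 × 10^12 m
e = (rₐ − rₚ)/(rₐ + rₚ) = (1.72831 × 10^13) / (1.91969 × 10^13) = 0.900307
(a) 1 − e² = 0.189448;  p = a(1 − e²) = 9.59845 × 10^12 × 0.189448 = 1.8184 × 10^12 m ≈ 1.818 Tm
(b) 2a = 1.91969 × 10^13 m;  ε = −GM/(2a) = -1.52108 × 10^8 J/kg ≈ -152.1 MJ/kg
(c) vₐ² = GM (2/rₐ − 1/a) = 2.92 × 10^21 × (1.09649 × 10^-13 − 1.04183 × 10^-13) = 1.59597 × 10^7 m²/s²;  vₐ = 3994.95 m/s ≈ 3.995 km/s
(d) a³ = 8.84308 × 10^38 m³;  T = 2π √(a³/GM) = 2π × 5.50314 × 10^8 s = 3.45772 × 10^9 s ≈ 109.6 years
(e) a = 9.59845 × 10^12 m ≈ 9.598 Tm

Final answer:
(a) semi-latus rectum p = 1.818 Tm
(b) specific energy ε = -152.1 MJ/kg
(c) velocity at apoapsis vₐ = 3.995 km/s
(d) orbital period T = 109.6 years
(e) semi-major axis a = 9.598 Tm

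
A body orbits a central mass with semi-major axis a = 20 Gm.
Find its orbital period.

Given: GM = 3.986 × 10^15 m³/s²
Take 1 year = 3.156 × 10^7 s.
a = 20 Gm = 2 × 10^10 m
GM = 3.986 × 10^15 m³/s²
a³ = 8 × 10^30 m³
T = 2π √(a³/GM) = 2π √((8 × 10^30) / (3.986 × 10^15)) = 2π × 4.47998 × 10^7 s
T = 2.81486 × 10^8 s ≈ 8.919 years

Final answer: 8.919 years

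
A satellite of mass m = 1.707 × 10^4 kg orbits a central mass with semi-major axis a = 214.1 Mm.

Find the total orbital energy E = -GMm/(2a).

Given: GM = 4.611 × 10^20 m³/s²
a = 214.1 Mm = 2.141 × 10^8 m
GM = 4.611 × 10^20 m³/s²
2a = 4.282 × 10^8 m
GMm = 4.611 × 10^20 × 17070 = 7.87098 × 10^24 m³·kg/s²
E = −GMm/(2a) = -1.83815 × 10^16 J ≈ -18.38 PJ

Final answer: -18.38 PJ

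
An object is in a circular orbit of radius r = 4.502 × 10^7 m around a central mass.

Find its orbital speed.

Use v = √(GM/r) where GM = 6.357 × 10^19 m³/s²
r = 4.502 × 10^7 m
GM = 6.357 × 10^19 m³/s²
GM/r = (6.357 × 10^19) / (4.502 × 10^7) = 1.41204 × 10^12 m²/s²
v = √(GM/r) = 1.18829 × 10^6 m/s ≈ 1188 km/s

Final answer: 1188 km/s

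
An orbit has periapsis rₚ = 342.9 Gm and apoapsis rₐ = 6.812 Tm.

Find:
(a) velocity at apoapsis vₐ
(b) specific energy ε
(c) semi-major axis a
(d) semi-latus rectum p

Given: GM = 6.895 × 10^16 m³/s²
rₚ = 342.9 Gm = 3.429 × 10^11 m
rₐ = 6.812 Tm = 6.812 × 10^12 m
GM = 6.895 × 10^16 m³/s²
a = (rₚ + rₐ)/2 = 3.57745 × 10^12 m
e = (rₐ − rₚ)/(rₐ + rₚ) = (6.4691 × 10^12) / (7.1549 × 10^12) = 0.90415
(a) vₐ² = GM (2/rₐ − 1/a) = 6.895 × 10^16 × (2.936 × 10^-13 − 2.79529 × 10^-13) = 970.183 m²/s²;  vₐ = 31.1478 m/s ≈ 31.15 m/s
(b) 2a = 7.1549 × 10^12 m;  ε = −GM/(2a) = -9636.75 J/kg ≈ -9.637 kJ/kg
(c) a = 3.57745 × 10^12 m ≈ 3.577 Tm
(d) 1 − e² = 0.182513;  p = a(1 − e²) = 3.57745 × 10^12 × 0.182513 = 6.52933 × 10^11 m ≈ 652.9 Gm

Final answer:
(a) velocity at apoapsis vₐ = 31.15 m/s
(b) specific energy ε = -9.637 kJ/kg
(c) semi-major axis a = 3.577 Tm
(d) semi-latus rectum p = 652.9 Gm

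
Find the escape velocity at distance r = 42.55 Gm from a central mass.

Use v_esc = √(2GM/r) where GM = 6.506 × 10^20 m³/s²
r = 42.55 Gm = 4.255 × 10^10 m
GM = 6.506 × 10^20 m³/s²
2GM/r = 2 × (6.506 × 10^20) / (4.255 × 10^10) = 3.05805 × 10^10 m²/s²
v_esc = √(2GM/r) = 174873 m/s ≈ 174.9 km/s

Final answer: 174.9 km/s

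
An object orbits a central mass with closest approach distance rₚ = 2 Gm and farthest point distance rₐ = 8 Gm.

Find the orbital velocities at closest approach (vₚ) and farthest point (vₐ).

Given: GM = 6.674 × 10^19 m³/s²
rₚ = 2 Gm = 2 × 10^9 m
rₐ = 8 Gm = 8 × 10^9 m
GM = 6.674 × 10^19 m³/s²
a = (rₚ + rₐ)/2 = 5 × 10^9 m
Vis-viva: v² = GM (2/r − 1/a)
vₚ² = 6.674 × 10^19 × (1 × 10^-9 − 2 × 10^-10) = 5.3392 × 10^10 m²/s²
vₚ = 231067 m/s ≈ 231.1 km/s
vₐ² = 6.674 × 10^19 × (2.5 × 10^-10 − 2 × 10^-10) = 3.337 × 10^9 m²/s²
vₐ = 57766.8 m/s ≈ 57.77 km/s

Final answer: vₚ = 231.1 km/s, vₐ = 57.77 km/s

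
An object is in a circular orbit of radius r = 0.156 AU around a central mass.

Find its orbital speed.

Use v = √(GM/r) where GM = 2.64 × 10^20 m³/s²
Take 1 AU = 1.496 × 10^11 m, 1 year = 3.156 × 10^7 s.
r = 0.156 AU = 2.33376 × 10^10 m
GM = 2.64 × 10^20 m³/s²
GM/r = (2.64 × 10^20) / (2.33376 × 10^10) = 1.13122 × 10^10 m²/s²
v = √(GM/r) = 106359 m/s ≈ 22.44 AU/year

Final answer: 22.44 AU/year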